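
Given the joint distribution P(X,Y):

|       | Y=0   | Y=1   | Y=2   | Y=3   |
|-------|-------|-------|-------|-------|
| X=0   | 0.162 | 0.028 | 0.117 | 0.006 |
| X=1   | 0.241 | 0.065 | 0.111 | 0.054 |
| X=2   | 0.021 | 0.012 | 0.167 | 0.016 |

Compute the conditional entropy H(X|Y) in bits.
1.3489 bits

H(X|Y) = H(X,Y) - H(Y)

H(X,Y) = -Σ_{x,y} P(x,y) log₂ P(x,y). Per-cell terms -P(x,y)·log₂P(x,y):
  X=0: 0.425401, 0.144436, 0.362164, 0.044285
  X=1: 0.494748, 0.256322, 0.352022, 0.227388
  X=2: 0.117043, 0.076570, 0.431207, 0.095453
Sum of the 12 terms: H(X,Y) = 3.02704 bits

Marginal of Y (column sums):
  P(Y=0) = 0.162 + 0.241 + 0.021 = 0.424
  P(Y=1) = 0.028 + 0.065 + 0.012 = 0.105
  P(Y=2) = 0.117 + 0.111 + 0.167 = 0.395
  P(Y=3) = 0.006 + 0.054 + 0.016 = 0.076
H(Y) = -[0.424·log₂(0.424) + 0.105·log₂(0.105) + 0.395·log₂(0.395) + 0.076·log₂(0.076)]
  = 0.524854 + 0.341412 + 0.529330 + 0.282557 = 1.67815 bits

H(X|Y) = H(X,Y) - H(Y) = 3.02704 - 1.67815 = 1.3489 bits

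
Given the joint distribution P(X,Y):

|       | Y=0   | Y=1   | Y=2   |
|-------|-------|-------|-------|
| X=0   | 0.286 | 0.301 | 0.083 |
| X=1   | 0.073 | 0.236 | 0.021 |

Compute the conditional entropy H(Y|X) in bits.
1.3053 bits

H(Y|X) = H(X,Y) - H(X)

H(X,Y) = -Σ_{x,y} P(x,y) log₂ P(x,y). Per-cell terms -P(x,y)·log₂P(x,y):
  X=0: 0.51649, 0.52138, 0.29803
  X=1: 0.27565, 0.49162, 0.11704
Sum of the 6 terms: H(X,Y) = 2.2202 bits

Marginal of X (row sums):
  P(X=0) = 0.286 + 0.301 + 0.083 = 0.670
  P(X=1) = 0.073 + 0.236 + 0.021 = 0.330
H(X) = -[0.670·log₂(0.670) + 0.330·log₂(0.330)]
  = 0.38710 + 0.52782 = 0.9149 bits

H(Y|X) = H(X,Y) - H(X) = 2.2202 - 0.9149 = 1.3053 bits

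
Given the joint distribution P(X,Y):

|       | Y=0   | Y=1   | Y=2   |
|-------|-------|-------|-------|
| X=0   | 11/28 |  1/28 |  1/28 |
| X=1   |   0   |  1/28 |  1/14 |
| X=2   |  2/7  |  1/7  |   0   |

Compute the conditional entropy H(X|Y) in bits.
1.0329 bits

H(X|Y) = H(X,Y) - H(Y)

H(X,Y) = -Σ_{x,y} P(x,y) log₂ P(x,y). Per-cell terms -P(x,y)·log₂P(x,y):
  X=0: 0.52954, 0.17169, 0.17169
  X=1: 0.00000, 0.17169, 0.27195
  X=2: 0.51639, 0.40105, 0.00000
  (cells with P = 0 contribute 0)
Sum of the 9 terms: H(X,Y) = 2.2340 bits

Marginal of Y (column sums):
  P(Y=0) = 11/28 + 0 + 2/7 = 19/28
  P(Y=1) = 1/28 + 1/28 + 1/7 = 3/14
  P(Y=2) = 1/28 + 1/14 + 0 = 3/28
H(Y) = -[(19/28)·log₂(19/28) + (3/14)·log₂(3/14) + (3/28)·log₂(3/28)]
  = 0.37961 + 0.47623 + 0.34526 = 1.2011 bits

H(X|Y) = H(X,Y) - H(Y) = 2.2340 - 1.2011 = 1.0329 bits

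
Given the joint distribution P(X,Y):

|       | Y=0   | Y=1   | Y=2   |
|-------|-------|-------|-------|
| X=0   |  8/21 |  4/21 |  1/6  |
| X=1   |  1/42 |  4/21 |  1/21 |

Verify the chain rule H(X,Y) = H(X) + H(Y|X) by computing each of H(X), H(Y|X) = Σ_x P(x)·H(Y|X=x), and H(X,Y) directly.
H(X) = 0.8296 bits, H(Y|X) = 1.3805 bits, H(X,Y) = 2.2101 bits

Marginal of X (row sums):
  P(X=0) = 8/21 + 4/21 + 1/6 = 31/42
  P(X=1) = 1/42 + 4/21 + 1/21 = 11/42
H(X) = -[(31/42)·log₂(31/42) + (11/42)·log₂(11/42)]
  = 0.323375 + 0.506232 = 0.8296 bits

H(Y|X) = Σ_x P(x)·H(Y|X=x):
  X=0: P(X=0) = 31/42, P(Y|X=0) = (16/31, 8/31, 7/31) → H(Y|X=0) = 1.481568
  X=1: P(X=1) = 11/42, P(Y|X=1) = (1/11, 8/11, 2/11) → H(Y|X=1) = 1.095795
H(Y|X) = (31/42)·1.481568 + (11/42)·1.095795 = 1.3805 bits

H(X,Y) = -Σ_{x,y} P(x,y) log₂ P(x,y). Per-cell terms -P(x,y)·log₂P(x,y):
  X=0: 0.530407, 0.455680, 0.430827
  X=1: 0.128389, 0.455680, 0.209158
Sum of the 6 terms: H(X,Y) = 2.2101 bits

Chain rule check:
  H(X) + H(Y|X) = 0.8296 + 1.3805 = 2.2101 bits
  H(X,Y) = 2.2101 bits
✓ Chain rule verified.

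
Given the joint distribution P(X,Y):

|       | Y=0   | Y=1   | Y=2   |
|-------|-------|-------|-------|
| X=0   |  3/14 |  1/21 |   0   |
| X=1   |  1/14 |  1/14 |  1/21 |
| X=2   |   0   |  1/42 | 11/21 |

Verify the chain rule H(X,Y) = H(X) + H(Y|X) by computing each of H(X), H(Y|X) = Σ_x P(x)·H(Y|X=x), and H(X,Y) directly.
H(X) = 1.4377 bits, H(Y|X) = 0.6178 bits, H(X,Y) = 2.0555 bits

Marginal of X (row sums):
  P(X=0) = 3/14 + 1/21 + 0 = 11/42
  P(X=1) = 1/14 + 1/14 + 1/21 = 4/21
  P(X=2) = 0 + 1/42 + 11/21 = 23/42
H(X) = -[(11/42)·log₂(11/42) + (4/21)·log₂(4/21) + (23/42)·log₂(23/42)]
  = 0.50623 + 0.45568 + 0.47575 = 1.4377 bits

H(Y|X) = Σ_x P(x)·H(Y|X=x):
  X=0: P(X=0) = 11/42, P(Y|X=0) = (9/11, 2/11, 0) → H(Y|X=0) = 0.68404
  X=1: P(X=1) = 4/21, P(Y|X=1) = (3/8, 3/8, 1/4) → H(Y|X=1) = 1.56128
  X=2: P(X=2) = 23/42, P(Y|X=2) = (0, 1/23, 22/23) → H(Y|X=2) = 0.25802
H(Y|X) = (11/42)·0.68404 + (4/21)·1.56128 + (23/42)·0.25802 = 0.6178 bits

H(X,Y) = -Σ_{x,y} P(x,y) log₂ P(x,y). Per-cell terms -P(x,y)·log₂P(x,y):
  X=0: 0.47623, 0.20916, 0.00000
  X=1: 0.27195, 0.27195, 0.20916
  X=2: 0.00000, 0.12839, 0.48865
  (cells with P = 0 contribute 0)
Sum of the 9 terms: H(X,Y) = 2.0555 bits

Chain rule check:
  H(X) + H(Y|X) = 1.4377 + 0.6178 = 2.0555 bits
  H(X,Y) = 2.0555 bits
✓ Chain rule verified.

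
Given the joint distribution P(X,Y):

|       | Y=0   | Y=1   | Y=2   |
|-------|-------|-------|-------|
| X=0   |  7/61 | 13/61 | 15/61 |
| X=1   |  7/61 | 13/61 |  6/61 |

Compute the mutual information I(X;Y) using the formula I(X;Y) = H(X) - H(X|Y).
0.0314 bits

I(X;Y) = H(X) - H(X|Y)

Marginal of X (row sums):
  P(X=0) = 7/61 + 13/61 + 15/61 = 35/61
  P(X=1) = 7/61 + 13/61 + 6/61 = 26/61
H(X) = -[(35/61)·log₂(35/61) + (26/61)·log₂(26/61)]
  = 0.45985 + 0.52439 = 0.98424 bits

Marginal of Y (column sums):
  P(Y=0) = 7/61 + 7/61 = 14/61
  P(Y=1) = 13/61 + 13/61 = 26/61
  P(Y=2) = 15/61 + 6/61 = 21/61
H(X|Y) = Σ_y P(y)·H(X|Y=y):
  Y=0: P(Y=0) = 14/61, P(X|Y=0) = (1/2, 1/2) → H(X|Y=0) = 1.00000
  Y=1: P(Y=1) = 26/61, P(X|Y=1) = (1/2, 1/2) → H(X|Y=1) = 1.00000
  Y=2: P(Y=2) = 21/61, P(X|Y=2) = (5/7, 2/7) → H(X|Y=2) = 0.86312
H(X|Y) = (14/61)·1.00000 + (26/61)·1.00000 + (21/61)·0.86312 = 0.95288 bits

I(X;Y) = H(X) - H(X|Y) = 0.98424 - 0.95288 = 0.0314 bits

Cross-check via I(X;Y) = H(X) + H(Y) - H(X,Y): computing H(Y) from the column sums and H(X,Y) from the 6 cells in the same way gives H(Y) = 1.54134 bits and H(X,Y) = 2.49422 bits, so
I(X;Y) = 0.98424 + 1.54134 - 2.49422 = 0.0314 bits ✓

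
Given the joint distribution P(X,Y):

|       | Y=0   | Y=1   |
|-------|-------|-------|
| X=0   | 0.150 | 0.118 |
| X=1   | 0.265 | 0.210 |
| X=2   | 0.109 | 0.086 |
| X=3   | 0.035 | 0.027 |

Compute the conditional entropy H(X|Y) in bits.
1.7279 bits

H(X|Y) = H(X,Y) - H(Y)

H(X,Y) = -Σ_{x,y} P(x,y) log₂ P(x,y). Per-cell terms -P(x,y)·log₂P(x,y):
  X=0: 0.41054, 0.36381
  X=1: 0.50772, 0.47282
  X=2: 0.34854, 0.30440
  X=3: 0.16928, 0.14069
Sum of the 8 terms: H(X,Y) = 2.7178 bits

Marginal of Y (column sums):
  P(Y=0) = 0.150 + 0.265 + 0.109 + 0.035 = 0.559
  P(Y=1) = 0.118 + 0.210 + 0.086 + 0.027 = 0.441
H(Y) = -[0.559·log₂(0.559) + 0.441·log₂(0.441)]
  = 0.46905 + 0.52089 = 0.9899 bits

H(X|Y) = H(X,Y) - H(Y) = 2.7178 - 0.9899 = 1.7279 bits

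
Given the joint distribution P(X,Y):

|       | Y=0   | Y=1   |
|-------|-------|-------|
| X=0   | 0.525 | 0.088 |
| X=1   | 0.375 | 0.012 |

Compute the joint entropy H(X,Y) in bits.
1.4038 bits

H(X,Y) = -Σ_{x,y} P(x,y) log₂ P(x,y). Per-cell terms -P(x,y)·log₂P(x,y):
  X=0: 0.4880, 0.3086
  X=1: 0.5306, 0.0766
Sum of the 4 terms: H(X,Y) = 1.4038 bits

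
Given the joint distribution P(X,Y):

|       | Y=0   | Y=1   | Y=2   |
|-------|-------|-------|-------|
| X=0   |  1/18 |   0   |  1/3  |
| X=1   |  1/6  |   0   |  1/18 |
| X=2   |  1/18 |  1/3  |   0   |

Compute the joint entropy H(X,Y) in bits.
2.1825 bits

H(X,Y) = -Σ_{x,y} P(x,y) log₂ P(x,y). Per-cell terms -P(x,y)·log₂P(x,y):
  X=0: 0.2317, 0.0000, 0.5283
  X=1: 0.4308, 0.0000, 0.2317
  X=2: 0.2317, 0.5283, 0.0000
  (cells with P = 0 contribute 0)
Sum of the 9 terms: H(X,Y) = 2.1825 bits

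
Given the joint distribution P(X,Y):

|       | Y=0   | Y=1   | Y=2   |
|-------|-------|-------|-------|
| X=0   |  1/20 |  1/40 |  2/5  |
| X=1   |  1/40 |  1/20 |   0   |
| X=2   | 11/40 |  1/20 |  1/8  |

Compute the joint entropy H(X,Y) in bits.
2.3303 bits

H(X,Y) = -Σ_{x,y} P(x,y) log₂ P(x,y). Per-cell terms -P(x,y)·log₂P(x,y):
  X=0: 0.2161, 0.1330, 0.5288
  X=1: 0.1330, 0.2161, 0.0000
  X=2: 0.5122, 0.2161, 0.3750
  (cells with P = 0 contribute 0)
Sum of the 9 terms: H(X,Y) = 2.3303 bits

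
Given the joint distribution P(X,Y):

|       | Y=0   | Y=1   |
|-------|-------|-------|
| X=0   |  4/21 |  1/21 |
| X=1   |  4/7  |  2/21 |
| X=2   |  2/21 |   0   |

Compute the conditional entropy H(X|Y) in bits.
1.1807 bits

H(X|Y) = H(X,Y) - H(Y)

H(X,Y) = -Σ_{x,y} P(x,y) log₂ P(x,y). Per-cell terms -P(x,y)·log₂P(x,y):
  X=0: 0.455680, 0.209158
  X=1: 0.461346, 0.323078
  X=2: 0.323078, 0.000000
  (cells with P = 0 contribute 0)
Sum of the 6 terms: H(X,Y) = 1.77234 bits

Marginal of Y (column sums):
  P(Y=0) = 4/21 + 4/7 + 2/21 = 6/7
  P(Y=1) = 1/21 + 2/21 + 0 = 1/7
H(Y) = -[(6/7)·log₂(6/7) + (1/7)·log₂(1/7)]
  = 0.190622 + 0.401051 = 0.59167 bits

H(X|Y) = H(X,Y) - H(Y) = 1.77234 - 0.59167 = 1.1807 bits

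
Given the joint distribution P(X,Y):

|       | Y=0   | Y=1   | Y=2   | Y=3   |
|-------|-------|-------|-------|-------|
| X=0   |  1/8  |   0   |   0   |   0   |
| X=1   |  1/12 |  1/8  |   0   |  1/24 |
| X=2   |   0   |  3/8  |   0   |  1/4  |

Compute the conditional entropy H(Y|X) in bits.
0.9716 bits

H(Y|X) = H(X,Y) - H(X)

H(X,Y) = -Σ_{x,y} P(x,y) log₂ P(x,y). Per-cell terms -P(x,y)·log₂P(x,y):
  X=0: 0.37500, 0.00000, 0.00000, 0.00000
  X=1: 0.29875, 0.37500, 0.00000, 0.19104
  X=2: 0.00000, 0.53064, 0.00000, 0.50000
  (cells with P = 0 contribute 0)
Sum of the 12 terms: H(X,Y) = 2.2704 bits

Marginal of X (row sums):
  P(X=0) = 1/8 + 0 + 0 + 0 = 1/8
  P(X=1) = 1/12 + 1/8 + 0 + 1/24 = 1/4
  P(X=2) = 0 + 3/8 + 0 + 1/4 = 5/8
H(X) = -[(1/8)·log₂(1/8) + (1/4)·log₂(1/4) + (5/8)·log₂(5/8)]
  = 0.37500 + 0.50000 + 0.42379 = 1.2988 bits

H(Y|X) = H(X,Y) - H(X) = 2.2704 - 1.2988 = 0.9716 bits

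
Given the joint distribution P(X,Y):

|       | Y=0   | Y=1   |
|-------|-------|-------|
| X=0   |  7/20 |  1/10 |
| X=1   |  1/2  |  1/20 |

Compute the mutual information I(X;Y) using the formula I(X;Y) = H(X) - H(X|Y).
0.0242 bits

I(X;Y) = H(X) - H(X|Y)

Marginal of X (row sums):
  P(X=0) = 7/20 + 1/10 = 9/20
  P(X=1) = 1/2 + 1/20 = 11/20
H(X) = -[(9/20)·log₂(9/20) + (11/20)·log₂(11/20)]
  = 0.51840 + 0.47437 = 0.99277 bits

Marginal of Y (column sums):
  P(Y=0) = 7/20 + 1/2 = 17/20
  P(Y=1) = 1/10 + 1/20 = 3/20
H(X|Y) = Σ_y P(y)·H(X|Y=y):
  Y=0: P(Y=0) = 17/20, P(X|Y=0) = (7/17, 10/17) → H(X|Y=0) = 0.97742
  Y=1: P(Y=1) = 3/20, P(X|Y=1) = (2/3, 1/3) → H(X|Y=1) = 0.91830
H(X|Y) = (17/20)·0.97742 + (3/20)·0.91830 = 0.96855 bits

I(X;Y) = H(X) - H(X|Y) = 0.99277 - 0.96855 = 0.0242 bits

Cross-check via I(X;Y) = H(X) + H(Y) - H(X,Y): computing H(Y) from the column sums and H(X,Y) from the 4 cells in the same way gives H(Y) = 0.60984 bits and H(X,Y) = 1.57839 bits, so
I(X;Y) = 0.99277 + 0.60984 - 1.57839 = 0.0242 bits ✓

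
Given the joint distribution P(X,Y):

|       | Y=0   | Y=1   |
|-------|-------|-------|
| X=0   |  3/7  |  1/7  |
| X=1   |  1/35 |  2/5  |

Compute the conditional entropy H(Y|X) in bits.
0.6150 bits

H(Y|X) = H(X,Y) - H(X)

H(X,Y) = -Σ_{x,y} P(x,y) log₂ P(x,y). Per-cell terms -P(x,y)·log₂P(x,y):
  X=0: 0.523882, 0.401051
  X=1: 0.146551, 0.528771
Sum of the 4 terms: H(X,Y) = 1.600255 bits

Marginal of X (row sums):
  P(X=0) = 3/7 + 1/7 = 4/7
  P(X=1) = 1/35 + 2/5 = 3/7
H(X) = -[(4/7)·log₂(4/7) + (3/7)·log₂(3/7)]
  = 0.461346 + 0.523882 = 0.985228 bits

H(Y|X) = H(X,Y) - H(X) = 1.600255 - 0.985228 = 0.6150 bits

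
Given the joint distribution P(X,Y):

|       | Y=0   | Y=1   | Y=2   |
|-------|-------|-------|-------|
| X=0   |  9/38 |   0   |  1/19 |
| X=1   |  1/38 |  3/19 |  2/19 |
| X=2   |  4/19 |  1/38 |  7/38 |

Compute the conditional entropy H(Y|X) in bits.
1.1162 bits

H(Y|X) = H(X,Y) - H(X)

H(X,Y) = -Σ_{x,y} P(x,y) log₂ P(x,y). Per-cell terms -P(x,y)·log₂P(x,y):
  X=0: 0.49216, 0.00000, 0.22358
  X=1: 0.13810, 0.42047, 0.34189
  X=2: 0.47325, 0.13810, 0.44958
  (cells with P = 0 contribute 0)
Sum of the 9 terms: H(X,Y) = 2.6771 bits

Marginal of X (row sums):
  P(X=0) = 9/38 + 0 + 1/19 = 11/38
  P(X=1) = 1/38 + 3/19 + 2/19 = 11/38
  P(X=2) = 4/19 + 1/38 + 7/38 = 8/19
H(X) = -[(11/38)·log₂(11/38) + (11/38)·log₂(11/38) + (8/19)·log₂(8/19)]
  = 0.51772 + 0.51772 + 0.52544 = 1.5609 bits

H(Y|X) = H(X,Y) - H(X) = 2.6771 - 1.5609 = 1.1162 bits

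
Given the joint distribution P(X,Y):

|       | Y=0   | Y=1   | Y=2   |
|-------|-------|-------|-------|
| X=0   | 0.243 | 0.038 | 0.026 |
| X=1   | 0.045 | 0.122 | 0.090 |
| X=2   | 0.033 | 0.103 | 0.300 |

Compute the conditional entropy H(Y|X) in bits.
1.1687 bits

H(Y|X) = H(X,Y) - H(X)

H(X,Y) = -Σ_{x,y} P(x,y) log₂ P(x,y). Per-cell terms -P(x,y)·log₂P(x,y):
  X=0: 0.495956, 0.179279, 0.136899
  X=1: 0.201327, 0.370276, 0.312654
  X=2: 0.162406, 0.337766, 0.521090
Sum of the 9 terms: H(X,Y) = 2.71765 bits

Marginal of X (row sums):
  P(X=0) = 0.243 + 0.038 + 0.026 = 0.307
  P(X=1) = 0.045 + 0.122 + 0.090 = 0.257
  P(X=2) = 0.033 + 0.103 + 0.300 = 0.436
H(X) = -[0.307·log₂(0.307) + 0.257·log₂(0.257) + 0.436·log₂(0.436)]
  = 0.523033 + 0.503761 + 0.522154 = 1.54895 bits

H(Y|X) = H(X,Y) - H(X) = 2.71765 - 1.54895 = 1.1687 bits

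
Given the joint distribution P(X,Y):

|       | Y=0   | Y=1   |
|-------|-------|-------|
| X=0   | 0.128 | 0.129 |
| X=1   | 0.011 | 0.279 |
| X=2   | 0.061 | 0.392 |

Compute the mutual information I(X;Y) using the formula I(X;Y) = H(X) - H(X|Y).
0.1392 bits

I(X;Y) = H(X) - H(X|Y)

Marginal of X (row sums):
  P(X=0) = 0.128 + 0.129 = 0.257
  P(X=1) = 0.011 + 0.279 = 0.290
  P(X=2) = 0.061 + 0.392 = 0.453
H(X) = -[0.257·log₂(0.257) + 0.290·log₂(0.290) + 0.453·log₂(0.453)]
  = 0.5038 + 0.5179 + 0.5175 = 1.5392 bits

Marginal of Y (column sums):
  P(Y=0) = 0.128 + 0.011 + 0.061 = 0.200
  P(Y=1) = 0.129 + 0.279 + 0.392 = 0.800
H(X|Y) = Σ_y P(y)·H(X|Y=y):
  Y=0: P(Y=0) = 0.200, P(X|Y=0) = (16/25, 11/200, 61/200) → H(X|Y=0) = 1.1647
  Y=1: P(Y=1) = 0.800, P(X|Y=1) = (129/800, 279/800, 49/100) → H(X|Y=1) = 1.4588
H(X|Y) = 0.200·1.1647 + 0.800·1.4588 = 1.4000 bits

I(X;Y) = H(X) - H(X|Y) = 1.5392 - 1.4000 = 0.1392 bits

Cross-check via I(X;Y) = H(X) + H(Y) - H(X,Y): computing H(Y) from the column sums and H(X,Y) from the 6 cells in the same way gives H(Y) = 0.7219 bits and H(X,Y) = 2.1219 bits, so
I(X;Y) = 1.5392 + 0.7219 - 2.1219 = 0.1392 bits ✓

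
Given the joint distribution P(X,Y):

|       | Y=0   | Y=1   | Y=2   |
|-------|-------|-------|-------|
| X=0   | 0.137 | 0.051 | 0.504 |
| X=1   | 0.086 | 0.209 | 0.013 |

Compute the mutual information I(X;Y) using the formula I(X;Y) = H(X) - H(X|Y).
0.4031 bits

I(X;Y) = H(X) - H(X|Y)

Marginal of X (row sums):
  P(X=0) = 0.137 + 0.051 + 0.504 = 0.692
  P(X=1) = 0.086 + 0.209 + 0.013 = 0.308
H(X) = -[0.692·log₂(0.692) + 0.308·log₂(0.308)]
  = 0.3676 + 0.5233 = 0.8909 bits

Marginal of Y (column sums):
  P(Y=0) = 0.137 + 0.086 = 0.223
  P(Y=1) = 0.051 + 0.209 = 0.260
  P(Y=2) = 0.504 + 0.013 = 0.517
H(X|Y) = Σ_y P(y)·H(X|Y=y):
  Y=0: P(Y=0) = 0.223, P(X|Y=0) = (137/223, 86/223) → H(X|Y=0) = 0.9619
  Y=1: P(Y=1) = 0.260, P(X|Y=1) = (51/260, 209/260) → H(X|Y=1) = 0.7142
  Y=2: P(Y=2) = 0.517, P(X|Y=2) = (504/517, 13/517) → H(X|Y=2) = 0.1694
H(X|Y) = 0.223·0.9619 + 0.260·0.7142 + 0.517·0.1694 = 0.4878 bits

I(X;Y) = H(X) - H(X|Y) = 0.8909 - 0.4878 = 0.4031 bits

Cross-check via I(X;Y) = H(X) + H(Y) - H(X,Y): computing H(Y) from the column sums and H(X,Y) from the 6 cells in the same way gives H(Y) = 1.4801 bits and H(X,Y) = 1.9679 bits, so
I(X;Y) = 0.8909 + 1.4801 - 1.9679 = 0.4031 bits ✓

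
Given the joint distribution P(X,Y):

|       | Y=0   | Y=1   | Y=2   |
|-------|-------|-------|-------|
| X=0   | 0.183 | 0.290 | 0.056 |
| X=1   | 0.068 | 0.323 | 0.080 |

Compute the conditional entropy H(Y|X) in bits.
1.2834 bits

H(Y|X) = H(X,Y) - H(X)

H(X,Y) = -Σ_{x,y} P(x,y) log₂ P(x,y). Per-cell terms -P(x,y)·log₂P(x,y):
  X=0: 0.4484, 0.5179, 0.2329
  X=1: 0.2637, 0.5266, 0.2915
Sum of the 6 terms: H(X,Y) = 2.2810 bits

Marginal of X (row sums):
  P(X=0) = 0.183 + 0.290 + 0.056 = 0.529
  P(X=1) = 0.068 + 0.323 + 0.080 = 0.471
H(X) = -[0.529·log₂(0.529) + 0.471·log₂(0.471)]
  = 0.4860 + 0.5116 = 0.9976 bits

H(Y|X) = H(X,Y) - H(X) = 2.2810 - 0.9976 = 1.2834 bits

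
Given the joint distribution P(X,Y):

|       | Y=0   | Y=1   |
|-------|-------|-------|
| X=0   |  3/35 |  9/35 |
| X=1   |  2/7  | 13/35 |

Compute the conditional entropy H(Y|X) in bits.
0.9272 bits

H(Y|X) = H(X,Y) - H(X)

H(X,Y) = -Σ_{x,y} P(x,y) log₂ P(x,y). Per-cell terms -P(x,y)·log₂P(x,y):
  X=0: 0.3038, 0.5038
  X=1: 0.5164, 0.5307
Sum of the 4 terms: H(X,Y) = 1.8547 bits

Marginal of X (row sums):
  P(X=0) = 3/35 + 9/35 = 12/35
  P(X=1) = 2/7 + 13/35 = 23/35
H(X) = -[(12/35)·log₂(12/35) + (23/35)·log₂(23/35)]
  = 0.5295 + 0.3980 = 0.9275 bits

H(Y|X) = H(X,Y) - H(X) = 1.8547 - 0.9275 = 0.9272 bits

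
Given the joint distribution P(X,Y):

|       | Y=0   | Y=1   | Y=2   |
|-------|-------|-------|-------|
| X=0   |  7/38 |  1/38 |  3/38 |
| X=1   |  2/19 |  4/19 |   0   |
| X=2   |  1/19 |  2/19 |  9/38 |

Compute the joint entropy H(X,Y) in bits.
2.7496 bits

H(X,Y) = -Σ_{x,y} P(x,y) log₂ P(x,y). Per-cell terms -P(x,y)·log₂P(x,y):
  X=0: 0.44958, 0.13810, 0.28918
  X=1: 0.34189, 0.47325, 0.00000
  X=2: 0.22358, 0.34189, 0.49216
  (cells with P = 0 contribute 0)
Sum of the 9 terms: H(X,Y) = 2.7496 bits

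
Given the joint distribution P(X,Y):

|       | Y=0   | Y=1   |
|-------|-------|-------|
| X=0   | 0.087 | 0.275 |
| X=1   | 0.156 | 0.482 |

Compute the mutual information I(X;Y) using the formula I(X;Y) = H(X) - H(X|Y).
0.0000 bits

I(X;Y) = H(X) - H(X|Y)

Marginal of X (row sums):
  P(X=0) = 0.087 + 0.275 = 0.362
  P(X=1) = 0.156 + 0.482 = 0.638
H(X) = -[0.362·log₂(0.362) + 0.638·log₂(0.638)]
  = 0.53067 + 0.41366 = 0.9443 bits

Marginal of Y (column sums):
  P(Y=0) = 0.087 + 0.156 = 0.243
  P(Y=1) = 0.275 + 0.482 = 0.757
H(X|Y) = Σ_y P(y)·H(X|Y=y):
  Y=0: P(Y=0) = 0.243, P(X|Y=0) = (29/81, 52/81) → H(X|Y=0) = 0.94103
  Y=1: P(Y=1) = 0.757, P(X|Y=1) = (275/757, 482/757) → H(X|Y=1) = 0.94537
H(X|Y) = 0.243·0.94103 + 0.757·0.94537 = 0.9443 bits

I(X;Y) = H(X) - H(X|Y) = 0.9443 - 0.9443 = 0.0000 bits

Cross-check via I(X;Y) = H(X) + H(Y) - H(X,Y): computing H(Y) from the column sums and H(X,Y) from the 4 cells in the same way gives H(Y) = 0.8000 bits and H(X,Y) = 1.7443 bits, so
I(X;Y) = 0.9443 + 0.8000 - 1.7443 = 0.0000 bits ✓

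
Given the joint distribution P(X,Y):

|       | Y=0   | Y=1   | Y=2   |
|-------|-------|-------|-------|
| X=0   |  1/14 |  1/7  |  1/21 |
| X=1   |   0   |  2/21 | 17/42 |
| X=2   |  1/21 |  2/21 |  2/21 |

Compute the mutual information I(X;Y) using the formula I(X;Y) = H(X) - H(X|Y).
0.2801 bits

I(X;Y) = H(X) - H(X|Y)

Marginal of X (row sums):
  P(X=0) = 1/14 + 1/7 + 1/21 = 11/42
  P(X=1) = 0 + 2/21 + 17/42 = 1/2
  P(X=2) = 1/21 + 2/21 + 2/21 = 5/21
H(X) = -[(11/42)·log₂(11/42) + (1/2)·log₂(1/2) + (5/21)·log₂(5/21)]
  = 0.50623 + 0.50000 + 0.49295 = 1.4992 bits

Marginal of Y (column sums):
  P(Y=0) = 1/14 + 0 + 1/21 = 5/42
  P(Y=1) = 1/7 + 2/21 + 2/21 = 1/3
  P(Y=2) = 1/21 + 17/42 + 2/21 = 23/42
H(X|Y) = Σ_y P(y)·H(X|Y=y):
  Y=0: P(Y=0) = 5/42, P(X|Y=0) = (3/5, 0, 2/5) → H(X|Y=0) = 0.97095
  Y=1: P(Y=1) = 1/3, P(X|Y=1) = (3/7, 2/7, 2/7) → H(X|Y=1) = 1.55666
  Y=2: P(Y=2) = 23/42, P(X|Y=2) = (2/23, 17/23, 4/23) → H(X|Y=2) = 1.06761
H(X|Y) = (5/42)·0.97095 + (1/3)·1.55666 + (23/42)·1.06761 = 1.2191 bits

I(X;Y) = H(X) - H(X|Y) = 1.4992 - 1.2191 = 0.2801 bits

Cross-check via I(X;Y) = H(X) + H(Y) - H(X,Y): computing H(Y) from the column sums and H(X,Y) from the 9 cells in the same way gives H(Y) = 1.3696 bits and H(X,Y) = 2.5887 bits, so
I(X;Y) = 1.4992 + 1.3696 - 2.5887 = 0.2801 bits ✓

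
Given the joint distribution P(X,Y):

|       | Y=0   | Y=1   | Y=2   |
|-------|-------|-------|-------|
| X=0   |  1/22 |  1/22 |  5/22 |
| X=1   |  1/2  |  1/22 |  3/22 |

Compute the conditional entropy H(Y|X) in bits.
1.0835 bits

H(Y|X) = H(X,Y) - H(X)

H(X,Y) = -Σ_{x,y} P(x,y) log₂ P(x,y). Per-cell terms -P(x,y)·log₂P(x,y):
  X=0: 0.2027, 0.2027, 0.4858
  X=1: 0.5000, 0.2027, 0.3920
Sum of the 6 terms: H(X,Y) = 1.9859 bits

Marginal of X (row sums):
  P(X=0) = 1/22 + 1/22 + 5/22 = 7/22
  P(X=1) = 1/2 + 1/22 + 3/22 = 15/22
H(X) = -[(7/22)·log₂(7/22) + (15/22)·log₂(15/22)]
  = 0.5257 + 0.3767 = 0.9024 bits

H(Y|X) = H(X,Y) - H(X) = 1.9859 - 0.9024 = 1.0835 bits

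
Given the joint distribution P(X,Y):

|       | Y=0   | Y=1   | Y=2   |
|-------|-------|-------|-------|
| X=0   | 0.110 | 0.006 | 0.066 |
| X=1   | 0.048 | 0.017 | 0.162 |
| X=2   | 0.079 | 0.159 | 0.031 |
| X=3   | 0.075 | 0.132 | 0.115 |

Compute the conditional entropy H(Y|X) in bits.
1.3112 bits

H(Y|X) = H(X,Y) - H(X)

H(X,Y) = -Σ_{x,y} P(x,y) log₂ P(x,y). Per-cell terms -P(x,y)·log₂P(x,y):
  X=0: 0.3503, 0.0443, 0.2588
  X=1: 0.2103, 0.0999, 0.4254
  X=2: 0.2893, 0.4218, 0.1554
  X=3: 0.2803, 0.3856, 0.3588
Sum of the 12 terms: H(X,Y) = 3.2802 bits

Marginal of X (row sums):
  P(X=0) = 0.110 + 0.006 + 0.066 = 0.182
  P(X=1) = 0.048 + 0.017 + 0.162 = 0.227
  P(X=2) = 0.079 + 0.159 + 0.031 = 0.269
  P(X=3) = 0.075 + 0.132 + 0.115 = 0.322
H(X) = -[0.182·log₂(0.182) + 0.227·log₂(0.227) + 0.269·log₂(0.269) + 0.322·log₂(0.322)]
  = 0.4474 + 0.4856 + 0.5096 + 0.5264 = 1.9690 bits

H(Y|X) = H(X,Y) - H(X) = 3.2802 - 1.9690 = 1.3112 bits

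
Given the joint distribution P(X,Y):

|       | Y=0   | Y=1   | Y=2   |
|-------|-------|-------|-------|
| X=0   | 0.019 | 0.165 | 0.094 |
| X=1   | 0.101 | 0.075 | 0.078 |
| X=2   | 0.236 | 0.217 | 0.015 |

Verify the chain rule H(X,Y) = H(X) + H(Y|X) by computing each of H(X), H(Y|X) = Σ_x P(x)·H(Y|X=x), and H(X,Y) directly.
H(X) = 1.5283 bits, H(Y|X) = 1.2922 bits, H(X,Y) = 2.8204 bits

Marginal of X (row sums):
  P(X=0) = 0.019 + 0.165 + 0.094 = 0.278
  P(X=1) = 0.101 + 0.075 + 0.078 = 0.254
  P(X=2) = 0.236 + 0.217 + 0.015 = 0.468
H(X) = -[0.278·log₂(0.278) + 0.254·log₂(0.254) + 0.468·log₂(0.468)]
  = 0.51342 + 0.50218 + 0.51266 = 1.5283 bits

H(Y|X) = Σ_x P(x)·H(Y|X=x):
  X=0: P(X=0) = 0.278, P(Y|X=0) = (19/278, 165/278, 47/139) → H(Y|X=0) = 1.24022
  X=1: P(X=1) = 0.254, P(Y|X=1) = (101/254, 75/254, 39/127) → H(Y|X=1) = 1.57175
  X=2: P(X=2) = 0.468, P(Y|X=2) = (59/117, 217/468, 5/156) → H(Y|X=2) = 1.17130
H(Y|X) = 0.278·1.24022 + 0.254·1.57175 + 0.468·1.17130 = 1.2922 bits

H(X,Y) = -Σ_{x,y} P(x,y) log₂ P(x,y). Per-cell terms -P(x,y)·log₂P(x,y):
  X=0: 0.10864, 0.42891, 0.32065
  X=1: 0.33406, 0.28027, 0.28707
  X=2: 0.49162, 0.47832, 0.09088
Sum of the 9 terms: H(X,Y) = 2.8204 bits

Chain rule check:
  H(X) + H(Y|X) = 1.5283 + 1.2922 = 2.8205 bits
  H(X,Y) = 2.8204 bits
✓ Chain rule verified (Δ = 0.0001 is 4-dp rounding noise: each of the three values was rounded independently).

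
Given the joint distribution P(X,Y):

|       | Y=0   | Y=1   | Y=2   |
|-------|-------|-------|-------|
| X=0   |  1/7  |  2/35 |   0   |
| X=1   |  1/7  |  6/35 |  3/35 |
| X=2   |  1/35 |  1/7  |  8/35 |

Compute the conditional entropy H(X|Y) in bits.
1.2320 bits

H(X|Y) = H(X,Y) - H(Y)

H(X,Y) = -Σ_{x,y} P(x,y) log₂ P(x,y). Per-cell terms -P(x,y)·log₂P(x,y):
  X=0: 0.40105, 0.23596, 0.00000
  X=1: 0.40105, 0.43617, 0.30380
  X=2: 0.14655, 0.40105, 0.48669
  (cells with P = 0 contribute 0)
Sum of the 9 terms: H(X,Y) = 2.8123 bits

Marginal of Y (column sums):
  P(Y=0) = 1/7 + 1/7 + 1/35 = 11/35
  P(Y=1) = 2/35 + 6/35 + 1/7 = 13/35
  P(Y=2) = 0 + 3/35 + 8/35 = 11/35
H(Y) = -[(11/35)·log₂(11/35) + (13/35)·log₂(13/35) + (11/35)·log₂(11/35)]
  = 0.52481 + 0.53071 + 0.52481 = 1.5803 bits

H(X|Y) = H(X,Y) - H(Y) = 2.8123 - 1.5803 = 1.2320 bits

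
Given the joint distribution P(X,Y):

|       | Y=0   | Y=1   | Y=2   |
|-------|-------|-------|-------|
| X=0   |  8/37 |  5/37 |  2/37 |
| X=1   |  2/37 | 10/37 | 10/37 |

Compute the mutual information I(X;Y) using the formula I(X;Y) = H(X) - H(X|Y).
0.1958 bits

I(X;Y) = H(X) - H(X|Y)

Marginal of X (row sums):
  P(X=0) = 8/37 + 5/37 + 2/37 = 15/37
  P(X=1) = 2/37 + 10/37 + 10/37 = 22/37
H(X) = -[(15/37)·log₂(15/37) + (22/37)·log₂(22/37)]
  = 0.52807 + 0.44596 = 0.9740 bits

Marginal of Y (column sums):
  P(Y=0) = 8/37 + 2/37 = 10/37
  P(Y=1) = 5/37 + 10/37 = 15/37
  P(Y=2) = 2/37 + 10/37 = 12/37
H(X|Y) = Σ_y P(y)·H(X|Y=y):
  Y=0: P(Y=0) = 10/37, P(X|Y=0) = (4/5, 1/5) → H(X|Y=0) = 0.72193
  Y=1: P(Y=1) = 15/37, P(X|Y=1) = (1/3, 2/3) → H(X|Y=1) = 0.91830
  Y=2: P(Y=2) = 12/37, P(X|Y=2) = (1/6, 5/6) → H(X|Y=2) = 0.65002
H(X|Y) = (10/37)·0.72193 + (15/37)·0.91830 + (12/37)·0.65002 = 0.7782 bits

I(X;Y) = H(X) - H(X|Y) = 0.9740 - 0.7782 = 0.1958 bits

Cross-check via I(X;Y) = H(X) + H(Y) - H(X,Y): computing H(Y) from the column sums and H(X,Y) from the 6 cells in the same way gives H(Y) = 1.5651 bits and H(X,Y) = 2.3433 bits, so
I(X;Y) = 0.9740 + 1.5651 - 2.3433 = 0.1958 bits ✓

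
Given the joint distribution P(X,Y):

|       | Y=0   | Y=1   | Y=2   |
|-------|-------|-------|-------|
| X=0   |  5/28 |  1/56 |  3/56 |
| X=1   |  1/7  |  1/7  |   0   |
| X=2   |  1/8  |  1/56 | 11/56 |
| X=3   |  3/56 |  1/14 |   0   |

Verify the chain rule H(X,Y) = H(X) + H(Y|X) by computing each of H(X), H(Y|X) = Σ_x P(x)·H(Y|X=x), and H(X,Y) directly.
H(X) = 1.9205 bits, H(Y|X) = 1.0934 bits, H(X,Y) = 3.0139 bits

Marginal of X (row sums):
  P(X=0) = 5/28 + 1/56 + 3/56 = 1/4
  P(X=1) = 1/7 + 1/7 + 0 = 2/7
  P(X=2) = 1/8 + 1/56 + 11/56 = 19/56
  P(X=3) = 3/56 + 1/14 + 0 = 1/8
H(X) = -[(1/4)·log₂(1/4) + (2/7)·log₂(2/7) + (19/56)·log₂(19/56) + (1/8)·log₂(1/8)]
  = 0.50000 + 0.51639 + 0.52909 + 0.37500 = 1.9205 bits

H(Y|X) = Σ_x P(x)·H(Y|X=x):
  X=0: P(X=0) = 1/4, P(Y|X=0) = (5/7, 1/14, 3/14) → H(Y|X=0) = 1.09491
  X=1: P(X=1) = 2/7, P(Y|X=1) = (1/2, 1/2, 0) → H(Y|X=1) = 1.00000
  X=2: P(X=2) = 19/56, P(Y|X=2) = (7/19, 1/19, 11/19) → H(Y|X=2) = 1.21081
  X=3: P(X=3) = 1/8, P(Y|X=3) = (3/7, 4/7, 0) → H(Y|X=3) = 0.98523
H(Y|X) = (1/4)·1.09491 + (2/7)·1.00000 + (19/56)·1.21081 + (1/8)·0.98523 = 1.0934 bits

H(X,Y) = -Σ_{x,y} P(x,y) log₂ P(x,y). Per-cell terms -P(x,y)·log₂P(x,y):
  X=0: 0.44383, 0.10370, 0.22620
  X=1: 0.40105, 0.40105, 0.00000
  X=2: 0.37500, 0.10370, 0.46120
  X=3: 0.22620, 0.27195, 0.00000
  (cells with P = 0 contribute 0)
Sum of the 12 terms: H(X,Y) = 3.0139 bits

Chain rule check:
  H(X) + H(Y|X) = 1.9205 + 1.0934 = 3.0139 bits
  H(X,Y) = 3.0139 bits
✓ Chain rule verified.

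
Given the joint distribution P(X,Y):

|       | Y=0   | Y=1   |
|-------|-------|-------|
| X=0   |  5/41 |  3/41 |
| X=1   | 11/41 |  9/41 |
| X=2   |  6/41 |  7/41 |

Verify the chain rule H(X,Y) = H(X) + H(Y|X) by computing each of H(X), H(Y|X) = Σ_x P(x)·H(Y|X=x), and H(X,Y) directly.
H(X) = 1.4906 bits, H(Y|X) = 0.9862 bits, H(X,Y) = 2.4768 bits

Marginal of X (row sums):
  P(X=0) = 5/41 + 3/41 = 8/41
  P(X=1) = 11/41 + 9/41 = 20/41
  P(X=2) = 6/41 + 7/41 = 13/41
H(X) = -[(8/41)·log₂(8/41) + (20/41)·log₂(20/41) + (13/41)·log₂(13/41)]
  = 0.4600 + 0.5052 + 0.5254 = 1.4906 bits

H(Y|X) = Σ_x P(x)·H(Y|X=x):
  X=0: P(X=0) = 8/41, P(Y|X=0) = (5/8, 3/8) → H(Y|X=0) = 0.9544
  X=1: P(X=1) = 20/41, P(Y|X=1) = (11/20, 9/20) → H(Y|X=1) = 0.9928
  X=2: P(X=2) = 13/41, P(Y|X=2) = (6/13, 7/13) → H(Y|X=2) = 0.9957
H(Y|X) = (8/41)·0.9544 + (20/41)·0.9928 + (13/41)·0.9957 = 0.9862 bits

H(X,Y) = -Σ_{x,y} P(x,y) log₂ P(x,y). Per-cell terms -P(x,y)·log₂P(x,y):
  X=0: 0.3702, 0.2760
  X=1: 0.5093, 0.4802
  X=2: 0.4057, 0.4354
Sum of the 6 terms: H(X,Y) = 2.4768 bits

Chain rule check:
  H(X) + H(Y|X) = 1.4906 + 0.9862 = 2.4768 bits
  H(X,Y) = 2.4768 bits
✓ Chain rule verified.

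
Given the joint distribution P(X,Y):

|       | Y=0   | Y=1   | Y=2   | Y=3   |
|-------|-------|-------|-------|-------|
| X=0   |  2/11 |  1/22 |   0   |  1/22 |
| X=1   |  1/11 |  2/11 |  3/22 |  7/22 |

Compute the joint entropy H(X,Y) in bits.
2.5319 bits

H(X,Y) = -Σ_{x,y} P(x,y) log₂ P(x,y). Per-cell terms -P(x,y)·log₂P(x,y):
  X=0: 0.44717, 0.20270, 0.00000, 0.20270
  X=1: 0.31449, 0.44717, 0.39197, 0.52566
  (cells with P = 0 contribute 0)
Sum of the 8 terms: H(X,Y) = 2.5319 bits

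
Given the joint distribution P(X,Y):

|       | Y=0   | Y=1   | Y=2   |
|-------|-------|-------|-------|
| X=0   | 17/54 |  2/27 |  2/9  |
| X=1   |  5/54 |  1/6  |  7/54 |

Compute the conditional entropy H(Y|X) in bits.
1.4520 bits

H(Y|X) = H(X,Y) - H(X)

H(X,Y) = -Σ_{x,y} P(x,y) log₂ P(x,y). Per-cell terms -P(x,y)·log₂P(x,y):
  X=0: 0.52493, 0.27814, 0.48221
  X=1: 0.31787, 0.43083, 0.38209
Sum of the 6 terms: H(X,Y) = 2.4161 bits

Marginal of X (row sums):
  P(X=0) = 17/54 + 2/27 + 2/9 = 11/18
  P(X=1) = 5/54 + 1/6 + 7/54 = 7/18
H(X) = -[(11/18)·log₂(11/18) + (7/18)·log₂(7/18)]
  = 0.43419 + 0.52989 = 0.9641 bits

H(Y|X) = H(X,Y) - H(X) = 2.4161 - 0.9641 = 1.4520 bits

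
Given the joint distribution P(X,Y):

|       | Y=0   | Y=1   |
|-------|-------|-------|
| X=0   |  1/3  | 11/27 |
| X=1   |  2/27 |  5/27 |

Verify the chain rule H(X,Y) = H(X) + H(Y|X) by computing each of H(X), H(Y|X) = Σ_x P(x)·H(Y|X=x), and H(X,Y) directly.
H(X) = 0.8256 bits, H(Y|X) = 0.9592 bits, H(X,Y) = 1.7848 bits

Marginal of X (row sums):
  P(X=0) = 1/3 + 11/27 = 20/27
  P(X=1) = 2/27 + 5/27 = 7/27
H(X) = -[(20/27)·log₂(20/27) + (7/27)·log₂(7/27)]
  = 0.32071 + 0.50492 = 0.8256 bits

H(Y|X) = Σ_x P(x)·H(Y|X=x):
  X=0: P(X=0) = 20/27, P(Y|X=0) = (9/20, 11/20) → H(Y|X=0) = 0.99277
  X=1: P(X=1) = 7/27, P(Y|X=1) = (2/7, 5/7) → H(Y|X=1) = 0.86312
H(Y|X) = (20/27)·0.99277 + (7/27)·0.86312 = 0.9592 bits

H(X,Y) = -Σ_{x,y} P(x,y) log₂ P(x,y). Per-cell terms -P(x,y)·log₂P(x,y):
  X=0: 0.52832, 0.52778
  X=1: 0.27814, 0.45055
Sum of the 4 terms: H(X,Y) = 1.7848 bits

Chain rule check:
  H(X) + H(Y|X) = 0.8256 + 0.9592 = 1.7848 bits
  H(X,Y) = 1.7848 bits
✓ Chain rule verified.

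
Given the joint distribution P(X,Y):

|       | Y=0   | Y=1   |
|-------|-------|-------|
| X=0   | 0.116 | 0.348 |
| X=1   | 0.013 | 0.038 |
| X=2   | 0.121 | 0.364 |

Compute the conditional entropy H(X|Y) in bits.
1.2393 bits

H(X|Y) = H(X,Y) - H(Y)

H(X,Y) = -Σ_{x,y} P(x,y) log₂ P(x,y). Per-cell terms -P(x,y)·log₂P(x,y):
  X=0: 0.36051, 0.52995
  X=1: 0.08145, 0.17928
  X=2: 0.36868, 0.53071
Sum of the 6 terms: H(X,Y) = 2.0506 bits

Marginal of Y (column sums):
  P(Y=0) = 0.116 + 0.013 + 0.121 = 0.250
  P(Y=1) = 0.348 + 0.038 + 0.364 = 0.750
H(Y) = -[0.250·log₂(0.250) + 0.750·log₂(0.750)]
  = 0.50000 + 0.31128 = 0.8113 bits

H(X|Y) = H(X,Y) - H(Y) = 2.0506 - 0.8113 = 1.2393 bits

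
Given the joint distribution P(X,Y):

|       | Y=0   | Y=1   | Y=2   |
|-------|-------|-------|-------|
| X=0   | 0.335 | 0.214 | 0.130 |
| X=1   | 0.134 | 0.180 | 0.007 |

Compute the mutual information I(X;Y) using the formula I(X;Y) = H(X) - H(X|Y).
0.0689 bits

I(X;Y) = H(X) - H(X|Y)

Marginal of X (row sums):
  P(X=0) = 0.335 + 0.214 + 0.130 = 0.679
  P(X=1) = 0.134 + 0.180 + 0.007 = 0.321
H(X) = -[0.679·log₂(0.679) + 0.321·log₂(0.321)]
  = 0.37923 + 0.52623 = 0.9055 bits

Marginal of Y (column sums):
  P(Y=0) = 0.335 + 0.134 = 0.469
  P(Y=1) = 0.214 + 0.180 = 0.394
  P(Y=2) = 0.130 + 0.007 = 0.137
H(X|Y) = Σ_y P(y)·H(X|Y=y):
  Y=0: P(Y=0) = 0.469, P(X|Y=0) = (5/7, 2/7) → H(X|Y=0) = 0.86312
  Y=1: P(Y=1) = 0.394, P(X|Y=1) = (107/197, 90/197) → H(X|Y=1) = 0.99462
  Y=2: P(Y=2) = 0.137, P(X|Y=2) = (130/137, 7/137) → H(X|Y=2) = 0.29103
H(X|Y) = 0.469·0.86312 + 0.394·0.99462 + 0.137·0.29103 = 0.8366 bits

I(X;Y) = H(X) - H(X|Y) = 0.9055 - 0.8366 = 0.0689 bits

Cross-check via I(X;Y) = H(X) + H(Y) - H(X,Y): computing H(Y) from the column sums and H(X,Y) from the 6 cells in the same way gives H(Y) = 1.4346 bits and H(X,Y) = 2.2712 bits, so
I(X;Y) = 0.9055 + 1.4346 - 2.2712 = 0.0689 bits ✓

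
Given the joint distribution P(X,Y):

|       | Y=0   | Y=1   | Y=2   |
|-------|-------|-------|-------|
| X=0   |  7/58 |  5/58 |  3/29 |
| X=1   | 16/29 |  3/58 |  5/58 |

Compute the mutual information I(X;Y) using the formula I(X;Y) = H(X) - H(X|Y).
0.1169 bits

I(X;Y) = H(X) - H(X|Y)

Marginal of X (row sums):
  P(X=0) = 7/58 + 5/58 + 3/29 = 9/29
  P(X=1) = 16/29 + 3/58 + 5/58 = 20/29
H(X) = -[(9/29)·log₂(9/29) + (20/29)·log₂(20/29)]
  = 0.5239 + 0.3697 = 0.8936 bits

Marginal of Y (column sums):
  P(Y=0) = 7/58 + 16/29 = 39/58
  P(Y=1) = 5/58 + 3/58 = 4/29
  P(Y=2) = 3/29 + 5/58 = 11/58
H(X|Y) = Σ_y P(y)·H(X|Y=y):
  Y=0: P(Y=0) = 39/58, P(X|Y=0) = (7/39, 32/39) → H(X|Y=0) = 0.6790
  Y=1: P(Y=1) = 4/29, P(X|Y=1) = (5/8, 3/8) → H(X|Y=1) = 0.9544
  Y=2: P(Y=2) = 11/58, P(X|Y=2) = (6/11, 5/11) → H(X|Y=2) = 0.9940
H(X|Y) = (39/58)·0.6790 + (4/29)·0.9544 + (11/58)·0.9940 = 0.7767 bits

I(X;Y) = H(X) - H(X|Y) = 0.8936 - 0.7767 = 0.1169 bits

Cross-check via I(X;Y) = H(X) + H(Y) - H(X,Y): computing H(Y) from the column sums and H(X,Y) from the 6 cells in the same way gives H(Y) = 1.2341 bits and H(X,Y) = 2.0108 bits, so
I(X;Y) = 0.8936 + 1.2341 - 2.0108 = 0.1169 bits ✓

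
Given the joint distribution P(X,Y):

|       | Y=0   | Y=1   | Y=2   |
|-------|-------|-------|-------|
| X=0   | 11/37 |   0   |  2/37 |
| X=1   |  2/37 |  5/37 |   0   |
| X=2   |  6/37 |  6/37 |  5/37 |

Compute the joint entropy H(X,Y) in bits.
2.6070 bits

H(X,Y) = -Σ_{x,y} P(x,y) log₂ P(x,y). Per-cell terms -P(x,y)·log₂P(x,y):
  X=0: 0.52028, 0.00000, 0.22754
  X=1: 0.22754, 0.39021, 0.00000
  X=2: 0.42559, 0.42559, 0.39021
  (cells with P = 0 contribute 0)
Sum of the 9 terms: H(X,Y) = 2.6070 bits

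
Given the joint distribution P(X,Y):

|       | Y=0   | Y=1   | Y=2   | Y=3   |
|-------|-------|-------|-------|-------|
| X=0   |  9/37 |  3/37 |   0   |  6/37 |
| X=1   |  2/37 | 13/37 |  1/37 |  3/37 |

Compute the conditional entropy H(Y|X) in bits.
1.4085 bits

H(Y|X) = H(X,Y) - H(X)

H(X,Y) = -Σ_{x,y} P(x,y) log₂ P(x,y). Per-cell terms -P(x,y)·log₂P(x,y):
  X=0: 0.4961, 0.2939, 0.0000, 0.4256
  X=1: 0.2275, 0.5302, 0.1408, 0.2939
  (cells with P = 0 contribute 0)
Sum of the 8 terms: H(X,Y) = 2.4080 bits

Marginal of X (row sums):
  P(X=0) = 9/37 + 3/37 + 0 + 6/37 = 18/37
  P(X=1) = 2/37 + 13/37 + 1/37 + 3/37 = 19/37
H(X) = -[(18/37)·log₂(18/37) + (19/37)·log₂(19/37)]
  = 0.5057 + 0.4938 = 0.9995 bits

H(Y|X) = H(X,Y) - H(X) = 2.4080 - 0.9995 = 1.4085 bits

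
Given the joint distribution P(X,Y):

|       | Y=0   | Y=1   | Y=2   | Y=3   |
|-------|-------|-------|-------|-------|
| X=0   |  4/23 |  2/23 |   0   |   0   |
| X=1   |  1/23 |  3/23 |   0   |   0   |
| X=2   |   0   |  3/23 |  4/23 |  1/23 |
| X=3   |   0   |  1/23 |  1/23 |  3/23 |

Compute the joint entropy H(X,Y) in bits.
3.1208 bits

H(X,Y) = -Σ_{x,y} P(x,y) log₂ P(x,y). Per-cell terms -P(x,y)·log₂P(x,y):
  X=0: 0.43888, 0.30640, 0.00000, 0.00000
  X=1: 0.19668, 0.38330, 0.00000, 0.00000
  X=2: 0.00000, 0.38330, 0.43888, 0.19668
  X=3: 0.00000, 0.19668, 0.19668, 0.38330
  (cells with P = 0 contribute 0)
Sum of the 16 terms: H(X,Y) = 3.1208 bits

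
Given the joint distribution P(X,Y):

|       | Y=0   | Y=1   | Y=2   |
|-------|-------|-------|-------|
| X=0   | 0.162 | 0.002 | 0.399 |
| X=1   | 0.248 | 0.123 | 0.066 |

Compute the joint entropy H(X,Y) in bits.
2.1018 bits

H(X,Y) = -Σ_{x,y} P(x,y) log₂ P(x,y). Per-cell terms -P(x,y)·log₂P(x,y):
  X=0: 0.4254, 0.0179, 0.5289
  X=1: 0.4989, 0.3719, 0.2588
Sum of the 6 terms: H(X,Y) = 2.1018 bits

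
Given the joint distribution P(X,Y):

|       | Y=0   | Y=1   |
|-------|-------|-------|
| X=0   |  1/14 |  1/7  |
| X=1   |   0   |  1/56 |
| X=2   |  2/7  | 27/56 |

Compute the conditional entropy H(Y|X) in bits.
0.9280 bits

H(Y|X) = H(X,Y) - H(X)

H(X,Y) = -Σ_{x,y} P(x,y) log₂ P(x,y). Per-cell terms -P(x,y)·log₂P(x,y):
  X=0: 0.27195, 0.40105
  X=1: 0.00000, 0.10370
  X=2: 0.51639, 0.50744
  (cells with P = 0 contribute 0)
Sum of the 6 terms: H(X,Y) = 1.80053 bits

Marginal of X (row sums):
  P(X=0) = 1/14 + 1/7 = 3/14
  P(X=1) = 0 + 1/56 = 1/56
  P(X=2) = 2/7 + 27/56 = 43/56
H(X) = -[(3/14)·log₂(3/14) + (1/56)·log₂(1/56) + (43/56)·log₂(43/56)]
  = 0.47623 + 0.10370 + 0.29262 = 0.87255 bits

H(Y|X) = H(X,Y) - H(X) = 1.80053 - 0.87255 = 0.9280 bits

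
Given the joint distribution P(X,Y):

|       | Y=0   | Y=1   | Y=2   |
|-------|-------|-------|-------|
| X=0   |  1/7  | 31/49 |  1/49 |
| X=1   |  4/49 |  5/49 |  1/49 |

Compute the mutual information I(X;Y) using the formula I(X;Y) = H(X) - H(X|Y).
0.0498 bits

I(X;Y) = H(X) - H(X|Y)

Marginal of X (row sums):
  P(X=0) = 1/7 + 31/49 + 1/49 = 39/49
  P(X=1) = 4/49 + 5/49 + 1/49 = 10/49
H(X) = -[(39/49)·log₂(39/49) + (10/49)·log₂(10/49)]
  = 0.2621 + 0.4679 = 0.7300 bits

Marginal of Y (column sums):
  P(Y=0) = 1/7 + 4/49 = 11/49
  P(Y=1) = 31/49 + 5/49 = 36/49
  P(Y=2) = 1/49 + 1/49 = 2/49
H(X|Y) = Σ_y P(y)·H(X|Y=y):
  Y=0: P(Y=0) = 11/49, P(X|Y=0) = (7/11, 4/11) → H(X|Y=0) = 0.9457
  Y=1: P(Y=1) = 36/49, P(X|Y=1) = (31/36, 5/36) → H(X|Y=1) = 0.5813
  Y=2: P(Y=2) = 2/49, P(X|Y=2) = (1/2, 1/2) → H(X|Y=2) = 1.0000
H(X|Y) = (11/49)·0.9457 + (36/49)·0.5813 + (2/49)·1.0000 = 0.6802 bits

I(X;Y) = H(X) - H(X|Y) = 0.7300 - 0.6802 = 0.0498 bits

Cross-check via I(X;Y) = H(X) + H(Y) - H(X,Y): computing H(Y) from the column sums and H(X,Y) from the 6 cells in the same way gives H(Y) = 0.9990 bits and H(X,Y) = 1.6792 bits, so
I(X;Y) = 0.7300 + 0.9990 - 1.6792 = 0.0498 bits ✓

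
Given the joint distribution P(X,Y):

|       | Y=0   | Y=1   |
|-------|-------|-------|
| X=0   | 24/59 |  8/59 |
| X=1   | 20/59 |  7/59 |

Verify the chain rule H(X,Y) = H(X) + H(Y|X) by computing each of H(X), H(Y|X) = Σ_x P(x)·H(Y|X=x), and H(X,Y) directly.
H(X) = 0.9948 bits, H(Y|X) = 0.8178 bits, H(X,Y) = 1.8127 bits

Marginal of X (row sums):
  P(X=0) = 24/59 + 8/59 = 32/59
  P(X=1) = 20/59 + 7/59 = 27/59
H(X) = -[(32/59)·log₂(32/59) + (27/59)·log₂(27/59)]
  = 0.47872 + 0.51609 = 0.9948 bits

H(Y|X) = Σ_x P(x)·H(Y|X=x):
  X=0: P(X=0) = 32/59, P(Y|X=0) = (3/4, 1/4) → H(Y|X=0) = 0.81128
  X=1: P(X=1) = 27/59, P(Y|X=1) = (20/27, 7/27) → H(Y|X=1) = 0.82563
H(Y|X) = (32/59)·0.81128 + (27/59)·0.82563 = 0.8178 bits

H(X,Y) = -Σ_{x,y} P(x,y) log₂ P(x,y). Per-cell terms -P(x,y)·log₂P(x,y):
  X=0: 0.52787, 0.39087
  X=1: 0.52906, 0.36486
Sum of the 4 terms: H(X,Y) = 1.8127 bits

Chain rule check:
  H(X) + H(Y|X) = 0.9948 + 0.8178 = 1.8126 bits
  H(X,Y) = 1.8127 bits
✓ Chain rule verified (Δ = 0.0001 is 4-dp rounding noise: each of the three values was rounded independently).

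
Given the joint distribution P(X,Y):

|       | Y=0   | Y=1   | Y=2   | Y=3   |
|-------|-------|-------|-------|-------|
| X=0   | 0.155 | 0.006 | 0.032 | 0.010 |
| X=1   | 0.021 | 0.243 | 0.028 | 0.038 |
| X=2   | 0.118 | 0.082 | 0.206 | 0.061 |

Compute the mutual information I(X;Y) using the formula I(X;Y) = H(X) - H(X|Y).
0.4132 bits

I(X;Y) = H(X) - H(X|Y)

Marginal of X (row sums):
  P(X=0) = 0.155 + 0.006 + 0.032 + 0.010 = 0.203
  P(X=1) = 0.021 + 0.243 + 0.028 + 0.038 = 0.330
  P(X=2) = 0.118 + 0.082 + 0.206 + 0.061 = 0.467
H(X) = -[0.203·log₂(0.203) + 0.330·log₂(0.330) + 0.467·log₂(0.467)]
  = 0.4669910 + 0.5278225 + 0.5130021 = 1.507816 bits

Marginal of Y (column sums):
  P(Y=0) = 0.155 + 0.021 + 0.118 = 0.294
  P(Y=1) = 0.006 + 0.243 + 0.082 = 0.331
  P(Y=2) = 0.032 + 0.028 + 0.206 = 0.266
  P(Y=3) = 0.010 + 0.038 + 0.061 = 0.109
H(X|Y) = Σ_y P(y)·H(X|Y=y):
  Y=0: P(Y=0) = 0.294, P(X|Y=0) = (155/294, 1/14, 59/147) → H(X|Y=0) = 1.2874620
  Y=1: P(Y=1) = 0.331, P(X|Y=1) = (6/331, 243/331, 82/331) → H(X|Y=1) = 0.9309337
  Y=2: P(Y=2) = 0.266, P(X|Y=2) = (16/133, 2/19, 103/133) → H(X|Y=2) = 0.9950379
  Y=3: P(Y=3) = 0.109, P(X|Y=3) = (10/109, 38/109, 61/109) → H(X|Y=3) = 1.3148311
H(X|Y) = 0.294·1.2874620 + 0.331·0.9309337 + 0.266·0.9950379 + 0.109·1.3148311 = 1.094650 bits

I(X;Y) = H(X) - H(X|Y) = 1.507816 - 1.094650 = 0.4132 bits

Cross-check via I(X;Y) = H(X) + H(Y) - H(X,Y): computing H(Y) from the column sums and H(X,Y) from the 12 cells in the same way gives H(Y) = 1.903946 bits and H(X,Y) = 2.998595 bits, so
I(X;Y) = 1.507816 + 1.903946 - 2.998595 = 0.4132 bits ✓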